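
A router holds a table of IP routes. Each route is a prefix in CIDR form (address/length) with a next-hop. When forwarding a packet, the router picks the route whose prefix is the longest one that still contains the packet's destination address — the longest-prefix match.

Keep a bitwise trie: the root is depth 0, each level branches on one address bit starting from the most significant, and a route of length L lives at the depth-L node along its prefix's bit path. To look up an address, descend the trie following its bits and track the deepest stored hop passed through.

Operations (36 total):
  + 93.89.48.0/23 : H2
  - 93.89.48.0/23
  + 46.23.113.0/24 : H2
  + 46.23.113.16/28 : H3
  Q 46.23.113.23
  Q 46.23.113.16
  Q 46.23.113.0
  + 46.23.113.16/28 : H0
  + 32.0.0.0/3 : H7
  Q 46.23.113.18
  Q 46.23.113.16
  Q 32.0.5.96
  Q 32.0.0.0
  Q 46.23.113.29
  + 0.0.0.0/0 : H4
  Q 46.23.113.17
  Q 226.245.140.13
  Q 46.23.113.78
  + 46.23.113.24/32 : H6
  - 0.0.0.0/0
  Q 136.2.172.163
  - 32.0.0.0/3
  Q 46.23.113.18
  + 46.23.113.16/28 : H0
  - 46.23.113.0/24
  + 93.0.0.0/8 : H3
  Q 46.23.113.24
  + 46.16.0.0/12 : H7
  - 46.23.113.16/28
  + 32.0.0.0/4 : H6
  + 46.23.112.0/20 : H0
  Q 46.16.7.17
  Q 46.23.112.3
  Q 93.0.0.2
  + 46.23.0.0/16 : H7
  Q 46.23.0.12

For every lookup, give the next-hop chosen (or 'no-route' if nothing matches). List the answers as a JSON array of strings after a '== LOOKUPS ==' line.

Trace:
  add 93.89.48.0/23 -> H2 at depth 23
  - 93.89.48.0/23 clear@23
  add 46.23.113.0/24 -> H2 at depth 24
  add 46.23.113.16/28 -> H3 at depth 28
  ? 46.23.113.23  path d0:-→d1:-→d2:-→d3:-→d4:-→d5:-→d6:-→d7:-→d8:-→d9:-→d10:-→d11:-→d12:-→d13:-→d14:-→d15:-→d16:-→d17:-→d18:-→d19:-→d20:-→d21:-→d22:-→d23:-→d24:H2→d25:-→d26:-→d27:-→d28:H3  best=H3
  ? 46.23.113.16  path d0:-→d1:-→d2:-→d3:-→d4:-→d5:-→d6:-→d7:-→d8:-→d9:-→d10:-→d11:-→d12:-→d13:-→d14:-→d15:-→d16:-→d17:-→d18:-→d19:-→d20:-→d21:-→d22:-→d23:-→d24:H2→d25:-→d26:-→d27:-→d28:H3  best=H3
  ? 46.23.113.0  path d0:-→d1:-→d2:-→d3:-→d4:-→d5:-→d6:-→d7:-→d8:-→d9:-→d10:-→d11:-→d12:-→d13:-→d14:-→d15:-→d16:-→d17:-→d18:-→d19:-→d20:-→d21:-→d22:-→d23:-→d24:H2→d25:-→d26:-→d27:-  best=H2
  add 46.23.113.16/28 -> H0 at depth 28
  add 32.0.0.0/3 -> H7 at depth 3
  ? 46.23.113.18  path d0:-→d1:-→d2:-→d3:H7→d4:-→d5:-→d6:-→d7:-→d8:-→d9:-→d10:-→d11:-→d12:-→d13:-→d14:-→d15:-→d16:-→d17:-→d18:-→d19:-→d20:-→d21:-→d22:-→d23:-→d24:H2→d25:-→d26:-→d27:-→d28:H0  best=H0
  ? 46.23.113.16  path d0:-→d1:-→d2:-→d3:H7→d4:-→d5:-→d6:-→d7:-→d8:-→d9:-→d10:-→d11:-→d12:-→d13:-→d14:-→d15:-→d16:-→d17:-→d18:-→d19:-→d20:-→d21:-→d22:-→d23:-→d24:H2→d25:-→d26:-→d27:-→d28:H0  best=H0
  ? 32.0.5.96  path d0:-→d1:-→d2:-→d3:H7→d4:-  best=H7
  ? 32.0.0.0  path d0:-→d1:-→d2:-→d3:H7→d4:-  best=H7
  ? 46.23.113.29  path d0:-→d1:-→d2:-→d3:H7→d4:-→d5:-→d6:-→d7:-→d8:-→d9:-→d10:-→d11:-→d12:-→d13:-→d14:-→d15:-→d16:-→d17:-→d18:-→d19:-→d20:-→d21:-→d22:-→d23:-→d24:H2→d25:-→d26:-→d27:-→d28:H0  best=H0
  add 0.0.0.0/0 -> H4 at depth 0
  ? 46.23.113.17  path d0:H4→d1:-→d2:-→d3:H7→d4:-→d5:-→d6:-→d7:-→d8:-→d9:-→d10:-→d11:-→d12:-→d13:-→d14:-→d15:-→d16:-→d17:-→d18:-→d19:-→d20:-→d21:-→d22:-→d23:-→d24:H2→d25:-→d26:-→d27:-→d28:H0  best=H0
  ? 226.245.140.13  path d0:H4  best=H4
  ? 46.23.113.78  path d0:H4→d1:-→d2:-→d3:H7→d4:-→d5:-→d6:-→d7:-→d8:-→d9:-→d10:-→d11:-→d12:-→d13:-→d14:-→d15:-→d16:-→d17:-→d18:-→d19:-→d20:-→d21:-→d22:-→d23:-→d24:H2→d25:-  best=H2
  add 46.23.113.24/32 -> H6 at depth 32
  - 0.0.0.0/0 clear@0
  ? 136.2.172.163  path d0:-  best=no-route
  - 32.0.0.0/3 clear@3
  ? 46.23.113.18  path d0:-→d1:-→d2:-→d3:-→d4:-→d5:-→d6:-→d7:-→d8:-→d9:-→d10:-→d11:-→d12:-→d13:-→d14:-→d15:-→d16:-→d17:-→d18:-→d19:-→d20:-→d21:-→d22:-→d23:-→d24:H2→d25:-→d26:-→d27:-→d28:H0  best=H0
  add 46.23.113.16/28 -> H0 at depth 28
  - 46.23.113.0/24 clear@24
  add 93.0.0.0/8 -> H3 at depth 8
  ? 46.23.113.24  path d0:-→d1:-→d2:-→d3:-→d4:-→d5:-→d6:-→d7:-→d8:-→d9:-→d10:-→d11:-→d12:-→d13:-→d14:-→d15:-→d16:-→d17:-→d18:-→d19:-→d20:-→d21:-→d22:-→d23:-→d24:-→d25:-→d26:-→d27:-→d28:H0→d29:-→d30:-→d31:-→d32:H6  best=H6
  add 46.16.0.0/12 -> H7 at depth 12
  - 46.23.113.16/28 clear@28
  add 32.0.0.0/4 -> H6 at depth 4
  add 46.23.112.0/20 -> H0 at depth 20
  ? 46.16.7.17  path d0:-→d1:-→d2:-→d3:-→d4:H6→d5:-→d6:-→d7:-→d8:-→d9:-→d10:-→d11:-→d12:H7→d13:-  best=H7
  ? 46.23.112.3  path d0:-→d1:-→d2:-→d3:-→d4:H6→d5:-→d6:-→d7:-→d8:-→d9:-→d10:-→d11:-→d12:H7→d13:-→d14:-→d15:-→d16:-→d17:-→d18:-→d19:-→d20:H0→d21:-→d22:-→d23:-  best=H0
  ? 93.0.0.2  path d0:-→d1:-→d2:-→d3:-→d4:-→d5:-→d6:-→d7:-→d8:H3→d9:-  best=H3
  add 46.23.0.0/16 -> H7 at depth 16
  ? 46.23.0.12  path d0:-→d1:-→d2:-→d3:-→d4:H6→d5:-→d6:-→d7:-→d8:-→d9:-→d10:-→d11:-→d12:H7→d13:-→d14:-→d15:-→d16:H7→d17:-  best=H7

== LOOKUPS ==
["H3","H3","H2","H0","H0","H7","H7","H0","H0","H4","H2","no-route","H0","H6","H7","H0","H3","H7"]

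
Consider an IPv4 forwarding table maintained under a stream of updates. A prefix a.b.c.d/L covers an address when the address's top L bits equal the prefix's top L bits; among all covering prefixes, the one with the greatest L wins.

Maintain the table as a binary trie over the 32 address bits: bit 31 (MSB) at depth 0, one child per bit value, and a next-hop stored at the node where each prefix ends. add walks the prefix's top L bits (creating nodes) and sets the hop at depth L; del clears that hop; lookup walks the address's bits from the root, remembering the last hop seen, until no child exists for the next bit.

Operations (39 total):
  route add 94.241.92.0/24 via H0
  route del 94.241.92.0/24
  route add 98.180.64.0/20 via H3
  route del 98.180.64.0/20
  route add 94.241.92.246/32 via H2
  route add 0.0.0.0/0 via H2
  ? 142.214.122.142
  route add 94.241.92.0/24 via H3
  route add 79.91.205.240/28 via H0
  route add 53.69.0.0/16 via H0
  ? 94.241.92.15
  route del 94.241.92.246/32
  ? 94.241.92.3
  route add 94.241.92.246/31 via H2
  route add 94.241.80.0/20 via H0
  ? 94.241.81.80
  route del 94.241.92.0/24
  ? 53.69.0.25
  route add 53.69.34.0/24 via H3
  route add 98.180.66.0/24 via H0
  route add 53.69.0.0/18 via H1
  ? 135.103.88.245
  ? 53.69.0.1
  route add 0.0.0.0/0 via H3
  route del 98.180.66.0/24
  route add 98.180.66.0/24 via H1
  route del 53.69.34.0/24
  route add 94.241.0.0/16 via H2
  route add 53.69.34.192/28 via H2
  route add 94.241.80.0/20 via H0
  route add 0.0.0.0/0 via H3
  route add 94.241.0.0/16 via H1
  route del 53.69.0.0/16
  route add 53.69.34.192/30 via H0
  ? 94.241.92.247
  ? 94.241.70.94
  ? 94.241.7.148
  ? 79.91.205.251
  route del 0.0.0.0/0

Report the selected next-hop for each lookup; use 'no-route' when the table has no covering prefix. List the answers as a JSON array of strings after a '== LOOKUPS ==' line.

Process each operation:
  + 94.241.92.0/24 (H0) depth=24
  - 94.241.92.0/24 clear@24
  + 98.180.64.0/20 (H3) depth=20
  - 98.180.64.0/20 clear@20
  + 94.241.92.246/32 (H2) depth=32
  + 0.0.0.0/0 (H2) depth=0
  ? 142.214.122.142  path d0:H2  best=H2
  + 94.241.92.0/24 (H3) depth=24
  + 79.91.205.240/28 (H0) depth=28
  + 53.69.0.0/16 (H0) depth=16
  ? 94.241.92.15  path d0:H2→d1:-→d2:-→d3:-→d4:-→d5:-→d6:-→d7:-→d8:-→d9:-→d10:-→d11:-→d12:-→d13:-→d14:-→d15:-→d16:-→d17:-→d18:-→d19:-→d20:-→d21:-→d22:-→d23:-→d24:H3  best=H3
  - 94.241.92.246/32 clear@32
  ? 94.241.92.3  path d0:H2→d1:-→d2:-→d3:-→d4:-→d5:-→d6:-→d7:-→d8:-→d9:-→d10:-→d11:-→d12:-→d13:-→d14:-→d15:-→d16:-→d17:-→d18:-→d19:-→d20:-→d21:-→d22:-→d23:-→d24:H3  best=H3
  + 94.241.92.246/31 (H2) depth=31
  + 94.241.80.0/20 (H0) depth=20
  ? 94.241.81.80  path d0:H2→d1:-→d2:-→d3:-→d4:-→d5:-→d6:-→d7:-→d8:-→d9:-→d10:-→d11:-→d12:-→d13:-→d14:-→d15:-→d16:-→d17:-→d18:-→d19:-→d20:H0  best=H0
  - 94.241.92.0/24 clear@24
  ? 53.69.0.25  path d0:H2→d1:-→d2:-→d3:-→d4:-→d5:-→d6:-→d7:-→d8:-→d9:-→d10:-→d11:-→d12:-→d13:-→d14:-→d15:-→d16:H0  best=H0
  + 53.69.34.0/24 (H3) depth=24
  + 98.180.66.0/24 (H0) depth=24
  + 53.69.0.0/18 (H1) depth=18
  ? 135.103.88.245  path d0:H2  best=H2
  ? 53.69.0.1  path d0:H2→d1:-→d2:-→d3:-→d4:-→d5:-→d6:-→d7:-→d8:-→d9:-→d10:-→d11:-→d12:-→d13:-→d14:-→d15:-→d16:H0→d17:-→d18:H1  best=H1
  + 0.0.0.0/0 (H3) depth=0
  - 98.180.66.0/24 clear@24
  + 98.180.66.0/24 (H1) depth=24
  - 53.69.34.0/24 clear@24
  + 94.241.0.0/16 (H2) depth=16
  + 53.69.34.192/28 (H2) depth=28
  + 94.241.80.0/20 (H0) depth=20
  + 0.0.0.0/0 (H3) depth=0
  + 94.241.0.0/16 (H1) depth=16
  - 53.69.0.0/16 clear@16
  + 53.69.34.192/30 (H0) depth=30
  ? 94.241.92.247  path d0:H3→d1:-→d2:-→d3:-→d4:-→d5:-→d6:-→d7:-→d8:-→d9:-→d10:-→d11:-→d12:-→d13:-→d14:-→d15:-→d16:H1→d17:-→d18:-→d19:-→d20:H0→d21:-→d22:-→d23:-→d24:-→d25:-→d26:-→d27:-→d28:-→d29:-→d30:-→d31:H2  best=H2
  ? 94.241.70.94  path d0:H3→d1:-→d2:-→d3:-→d4:-→d5:-→d6:-→d7:-→d8:-→d9:-→d10:-→d11:-→d12:-→d13:-→d14:-→d15:-→d16:H1→d17:-→d18:-→d19:-  best=H1
  ? 94.241.7.148  path d0:H3→d1:-→d2:-→d3:-→d4:-→d5:-→d6:-→d7:-→d8:-→d9:-→d10:-→d11:-→d12:-→d13:-→d14:-→d15:-→d16:H1→d17:-  best=H1
  ? 79.91.205.251  path d0:H3→d1:-→d2:-→d3:-→d4:-→d5:-→d6:-→d7:-→d8:-→d9:-→d10:-→d11:-→d12:-→d13:-→d14:-→d15:-→d16:-→d17:-→d18:-→d19:-→d20:-→d21:-→d22:-→d23:-→d24:-→d25:-→d26:-→d27:-→d28:H0  best=H0
  - 0.0.0.0/0 clear@0

== LOOKUPS ==
["H2","H3","H3","H0","H0","H2","H1","H2","H1","H1","H0"]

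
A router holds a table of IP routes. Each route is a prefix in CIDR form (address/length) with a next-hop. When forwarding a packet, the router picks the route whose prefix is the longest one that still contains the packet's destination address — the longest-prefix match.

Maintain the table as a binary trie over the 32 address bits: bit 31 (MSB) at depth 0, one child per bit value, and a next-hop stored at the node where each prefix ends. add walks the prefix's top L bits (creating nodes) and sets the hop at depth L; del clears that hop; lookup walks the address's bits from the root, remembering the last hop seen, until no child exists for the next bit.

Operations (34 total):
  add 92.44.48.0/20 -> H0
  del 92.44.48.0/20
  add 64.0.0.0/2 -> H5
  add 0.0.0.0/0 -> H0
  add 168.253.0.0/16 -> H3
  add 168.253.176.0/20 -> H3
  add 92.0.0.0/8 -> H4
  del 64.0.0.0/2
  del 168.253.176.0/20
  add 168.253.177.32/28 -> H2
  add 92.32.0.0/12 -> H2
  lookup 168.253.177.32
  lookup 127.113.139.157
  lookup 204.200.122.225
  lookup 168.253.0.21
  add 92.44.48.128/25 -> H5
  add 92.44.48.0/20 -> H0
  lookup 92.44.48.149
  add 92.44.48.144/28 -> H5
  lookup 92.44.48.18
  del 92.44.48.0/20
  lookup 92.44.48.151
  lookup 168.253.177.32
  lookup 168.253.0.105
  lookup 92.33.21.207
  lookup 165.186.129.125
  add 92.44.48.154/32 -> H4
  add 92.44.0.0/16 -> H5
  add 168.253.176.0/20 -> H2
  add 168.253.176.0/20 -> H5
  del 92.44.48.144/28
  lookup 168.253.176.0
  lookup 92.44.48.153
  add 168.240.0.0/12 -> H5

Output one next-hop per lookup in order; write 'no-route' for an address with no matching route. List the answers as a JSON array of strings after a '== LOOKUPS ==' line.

Apply in order:
  add 92.44.48.0/20 -> H0 at depth 20
  del 92.44.48.0/20 (clear depth 20)
  add 64.0.0.0/2 -> H5 at depth 2
  add 0.0.0.0/0 -> H0 at depth 0
  add 168.253.0.0/16 -> H3 at depth 16
  add 168.253.176.0/20 -> H3 at depth 20
  add 92.0.0.0/8 -> H4 at depth 8
  del 64.0.0.0/2 (clear depth 2)
  del 168.253.176.0/20 (clear depth 20)
  add 168.253.177.32/28 -> H2 at depth 28
  add 92.32.0.0/12 -> H2 at depth 12
  Q 168.253.177.32: descend 1010100011111101101100010010 ; hops seen [H0,H3,H2] ; pick H2
  Q 127.113.139.157: descend 01 ; hops seen [H0] ; pick H0
  Q 204.200.122.225: descend 1 ; hops seen [H0] ; pick H0
  Q 168.253.0.21: descend 1010100011111101 ; hops seen [H0,H3] ; pick H3
  add 92.44.48.128/25 -> H5 at depth 25
  add 92.44.48.0/20 -> H0 at depth 20
  Q 92.44.48.149: descend 0101110000101100001100001 ; hops seen [H0,H4,H2,H0,H5] ; pick H5
  add 92.44.48.144/28 -> H5 at depth 28
  Q 92.44.48.18: descend 010111000010110000110000 ; hops seen [H0,H4,H2,H0] ; pick H0
  del 92.44.48.0/20 (clear depth 20)
  Q 92.44.48.151: descend 0101110000101100001100001001 ; hops seen [H0,H4,H2,H5,H5] ; pick H5
  Q 168.253.177.32: descend 1010100011111101101100010010 ; hops seen [H0,H3,H2] ; pick H2
  Q 168.253.0.105: descend 1010100011111101 ; hops seen [H0,H3] ; pick H3
  Q 92.33.21.207: descend 010111000010 ; hops seen [H0,H4,H2] ; pick H2
  Q 165.186.129.125: descend 1010 ; hops seen [H0] ; pick H0
  add 92.44.48.154/32 -> H4 at depth 32
  add 92.44.0.0/16 -> H5 at depth 16
  add 168.253.176.0/20 -> H2 at depth 20
  add 168.253.176.0/20 -> H5 at depth 20
  del 92.44.48.144/28 (clear depth 28)
  Q 168.253.176.0: descend 10101000111111011011000 ; hops seen [H0,H3,H5] ; pick H5
  Q 92.44.48.153: descend 010111000010110000110000100110 ; hops seen [H0,H4,H2,H5,H5] ; pick H5
  add 168.240.0.0/12 -> H5 at depth 12

== LOOKUPS ==
["H2","H0","H0","H3","H5","H0","H5","H2","H3","H2","H0","H5","H5"]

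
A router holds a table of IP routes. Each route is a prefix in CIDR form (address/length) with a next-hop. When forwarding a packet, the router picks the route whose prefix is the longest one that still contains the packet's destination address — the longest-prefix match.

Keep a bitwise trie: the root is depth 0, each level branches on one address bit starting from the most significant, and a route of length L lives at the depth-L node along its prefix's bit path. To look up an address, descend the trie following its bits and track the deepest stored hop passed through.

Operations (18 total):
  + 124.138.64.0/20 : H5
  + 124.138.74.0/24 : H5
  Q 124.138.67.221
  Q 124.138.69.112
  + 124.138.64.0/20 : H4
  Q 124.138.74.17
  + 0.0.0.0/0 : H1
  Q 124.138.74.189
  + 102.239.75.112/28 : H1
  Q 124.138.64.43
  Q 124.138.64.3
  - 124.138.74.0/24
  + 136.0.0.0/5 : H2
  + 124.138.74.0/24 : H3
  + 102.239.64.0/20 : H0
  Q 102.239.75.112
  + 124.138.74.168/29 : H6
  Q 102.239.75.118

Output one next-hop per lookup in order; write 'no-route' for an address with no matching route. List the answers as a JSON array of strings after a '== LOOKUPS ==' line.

Trace:
  add 124.138.64.0/20 -> H5 at depth 20
  add 124.138.74.0/24 -> H5 at depth 24
  Q 124.138.67.221: descend 01111100100010100100 ; hops seen [H5] ; pick H5
  Q 124.138.69.112: descend 01111100100010100100 ; hops seen [H5] ; pick H5
  add 124.138.64.0/20 -> H4 at depth 20
  Q 124.138.74.17: descend 011111001000101001001010 ; hops seen [H4,H5] ; pick H5
  add 0.0.0.0/0 -> H1 at depth 0
  Q 124.138.74.189: descend 011111001000101001001010 ; hops seen [H1,H4,H5] ; pick H5
  add 102.239.75.112/28 -> H1 at depth 28
  Q 124.138.64.43: descend 01111100100010100100 ; hops seen [H1,H4] ; pick H4
  Q 124.138.64.3: descend 01111100100010100100 ; hops seen [H1,H4] ; pick H4
  del 124.138.74.0/24 (clear depth 24)
  add 136.0.0.0/5 -> H2 at depth 5
  add 124.138.74.0/24 -> H3 at depth 24
  add 102.239.64.0/20 -> H0 at depth 20
  Q 102.239.75.112: descend 0110011011101111010010110111 ; hops seen [H1,H0,H1] ; pick H1
  add 124.138.74.168/29 -> H6 at depth 29
  Q 102.239.75.118: descend 0110011011101111010010110111 ; hops seen [H1,H0,H1] ; pick H1

== LOOKUPS ==
["H5","H5","H5","H5","H4","H4","H1","H1"]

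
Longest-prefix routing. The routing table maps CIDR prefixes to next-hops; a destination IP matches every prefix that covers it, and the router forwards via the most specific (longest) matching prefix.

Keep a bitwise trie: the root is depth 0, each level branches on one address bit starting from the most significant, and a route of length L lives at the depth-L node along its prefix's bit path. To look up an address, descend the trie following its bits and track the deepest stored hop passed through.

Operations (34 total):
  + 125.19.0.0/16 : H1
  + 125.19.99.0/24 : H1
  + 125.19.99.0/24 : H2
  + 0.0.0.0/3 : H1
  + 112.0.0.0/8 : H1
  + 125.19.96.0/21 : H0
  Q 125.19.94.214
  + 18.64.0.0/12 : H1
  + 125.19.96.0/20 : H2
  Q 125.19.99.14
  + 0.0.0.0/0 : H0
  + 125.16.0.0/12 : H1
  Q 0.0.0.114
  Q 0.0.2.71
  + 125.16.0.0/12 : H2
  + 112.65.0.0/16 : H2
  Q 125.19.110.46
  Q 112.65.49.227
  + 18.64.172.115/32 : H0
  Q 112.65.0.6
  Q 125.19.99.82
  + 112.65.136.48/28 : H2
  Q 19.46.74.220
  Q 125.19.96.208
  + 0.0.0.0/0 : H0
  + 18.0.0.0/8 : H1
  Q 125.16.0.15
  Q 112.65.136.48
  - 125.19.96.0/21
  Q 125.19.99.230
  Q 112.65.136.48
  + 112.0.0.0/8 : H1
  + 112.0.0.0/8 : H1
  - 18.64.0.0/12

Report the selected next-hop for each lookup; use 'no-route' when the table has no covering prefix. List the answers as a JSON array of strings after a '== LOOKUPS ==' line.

Trace:
  add 125.19.0.0/16 -> H1 at depth 16
  add 125.19.99.0/24 -> H1 at depth 24
  add 125.19.99.0/24 -> H2 at depth 24
  add 0.0.0.0/3 -> H1 at depth 3
  add 112.0.0.0/8 -> H1 at depth 8
  add 125.19.96.0/21 -> H0 at depth 21
  ? 125.19.94.214  path d0:-→d1:-→d2:-→d3:-→d4:-→d5:-→d6:-→d7:-→d8:-→d9:-→d10:-→d11:-→d12:-→d13:-→d14:-→d15:-→d16:H1→d17:-→d18:-  best=H1
  add 18.64.0.0/12 -> H1 at depth 12
  add 125.19.96.0/20 -> H2 at depth 20
  ? 125.19.99.14  path d0:-→d1:-→d2:-→d3:-→d4:-→d5:-→d6:-→d7:-→d8:-→d9:-→d10:-→d11:-→d12:-→d13:-→d14:-→d15:-→d16:H1→d17:-→d18:-→d19:-→d20:H2→d21:H0→d22:-→d23:-→d24:H2  best=H2
  add 0.0.0.0/0 -> H0 at depth 0
  add 125.16.0.0/12 -> H1 at depth 12
  ? 0.0.0.114  path d0:H0→d1:-→d2:-→d3:H1  best=H1
  ? 0.0.2.71  path d0:H0→d1:-→d2:-→d3:H1  best=H1
  add 125.16.0.0/12 -> H2 at depth 12
  add 112.65.0.0/16 -> H2 at depth 16
  ? 125.19.110.46  path d0:H0→d1:-→d2:-→d3:-→d4:-→d5:-→d6:-→d7:-→d8:-→d9:-→d10:-→d11:-→d12:H2→d13:-→d14:-→d15:-→d16:H1→d17:-→d18:-→d19:-→d20:H2  best=H2
  ? 112.65.49.227  path d0:H0→d1:-→d2:-→d3:-→d4:-→d5:-→d6:-→d7:-→d8:H1→d9:-→d10:-→d11:-→d12:-→d13:-→d14:-→d15:-→d16:H2  best=H2
  add 18.64.172.115/32 -> H0 at depth 32
  ? 112.65.0.6  path d0:H0→d1:-→d2:-→d3:-→d4:-→d5:-→d6:-→d7:-→d8:H1→d9:-→d10:-→d11:-→d12:-→d13:-→d14:-→d15:-→d16:H2  best=H2
  ? 125.19.99.82  path d0:H0→d1:-→d2:-→d3:-→d4:-→d5:-→d6:-→d7:-→d8:-→d9:-→d10:-→d11:-→d12:H2→d13:-→d14:-→d15:-→d16:H1→d17:-→d18:-→d19:-→d20:H2→d21:H0→d22:-→d23:-→d24:H2  best=H2
  add 112.65.136.48/28 -> H2 at depth 28
  ? 19.46.74.220  path d0:H0→d1:-→d2:-→d3:H1→d4:-→d5:-→d6:-→d7:-  best=H1
  ? 125.19.96.208  path d0:H0→d1:-→d2:-→d3:-→d4:-→d5:-→d6:-→d7:-→d8:-→d9:-→d10:-→d11:-→d12:H2→d13:-→d14:-→d15:-→d16:H1→d17:-→d18:-→d19:-→d20:H2→d21:H0→d22:-  best=H0
  add 0.0.0.0/0 -> H0 at depth 0
  add 18.0.0.0/8 -> H1 at depth 8
  ? 125.16.0.15  path d0:H0→d1:-→d2:-→d3:-→d4:-→d5:-→d6:-→d7:-→d8:-→d9:-→d10:-→d11:-→d12:H2→d13:-→d14:-  best=H2
  ? 112.65.136.48  path d0:H0→d1:-→d2:-→d3:-→d4:-→d5:-→d6:-→d7:-→d8:H1→d9:-→d10:-→d11:-→d12:-→d13:-→d14:-→d15:-→d16:H2→d17:-→d18:-→d19:-→d20:-→d21:-→d22:-→d23:-→d24:-→d25:-→d26:-→d27:-→d28:H2  best=H2
  - 125.19.96.0/21 clear@21
  ? 125.19.99.230  path d0:H0→d1:-→d2:-→d3:-→d4:-→d5:-→d6:-→d7:-→d8:-→d9:-→d10:-→d11:-→d12:H2→d13:-→d14:-→d15:-→d16:H1→d17:-→d18:-→d19:-→d20:H2→d21:-→d22:-→d23:-→d24:H2  best=H2
  ? 112.65.136.48  path d0:H0→d1:-→d2:-→d3:-→d4:-→d5:-→d6:-→d7:-→d8:H1→d9:-→d10:-→d11:-→d12:-→d13:-→d14:-→d15:-→d16:H2→d17:-→d18:-→d19:-→d20:-→d21:-→d22:-→d23:-→d24:-→d25:-→d26:-→d27:-→d28:H2  best=H2
  add 112.0.0.0/8 -> H1 at depth 8
  add 112.0.0.0/8 -> H1 at depth 8
  - 18.64.0.0/12 clear@12

== LOOKUPS ==
["H1","H2","H1","H1","H2","H2","H2","H2","H1","H0","H2","H2","H2","H2"]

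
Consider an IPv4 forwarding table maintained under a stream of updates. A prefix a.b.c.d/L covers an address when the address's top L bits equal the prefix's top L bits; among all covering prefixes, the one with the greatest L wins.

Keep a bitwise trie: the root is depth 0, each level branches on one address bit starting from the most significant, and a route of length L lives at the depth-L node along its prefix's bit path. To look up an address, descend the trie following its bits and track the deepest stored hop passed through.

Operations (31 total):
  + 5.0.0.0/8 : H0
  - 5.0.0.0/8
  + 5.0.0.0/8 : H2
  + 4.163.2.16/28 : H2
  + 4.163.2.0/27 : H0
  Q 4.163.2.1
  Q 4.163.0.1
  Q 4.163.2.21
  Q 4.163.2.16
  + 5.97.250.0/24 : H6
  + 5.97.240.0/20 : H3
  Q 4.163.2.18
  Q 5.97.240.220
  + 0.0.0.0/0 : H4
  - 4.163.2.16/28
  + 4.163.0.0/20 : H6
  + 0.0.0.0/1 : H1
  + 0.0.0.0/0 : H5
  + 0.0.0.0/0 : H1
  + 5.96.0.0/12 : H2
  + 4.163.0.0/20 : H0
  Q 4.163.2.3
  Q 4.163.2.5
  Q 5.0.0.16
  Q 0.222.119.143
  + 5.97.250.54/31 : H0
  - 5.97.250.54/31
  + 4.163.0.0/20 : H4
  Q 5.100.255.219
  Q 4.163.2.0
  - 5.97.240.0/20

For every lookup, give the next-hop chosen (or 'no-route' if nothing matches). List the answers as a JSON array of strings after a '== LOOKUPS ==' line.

Apply in order:
  + 5.0.0.0/8 (H0) depth=8
  del 5.0.0.0/8 (clear depth 8)
  + 5.0.0.0/8 (H2) depth=8
  + 4.163.2.16/28 (H2) depth=28
  + 4.163.2.0/27 (H0) depth=27
  lookup 4.163.2.1: bits 000001001010001100000010000 walk d0:-→d1:-→d2:-→d3:-→d4:-→d5:-→d6:-→d7:-→d8:-→d9:-→d10:-→d11:-→d12:-→d13:-→d14:-→d15:-→d16:-→d17:-→d18:-→d19:-→d20:-→d21:-→d22:-→d23:-→d24:-→d25:-→d26:-→d27:H0 -> H0
  lookup 4.163.0.1: bits 0000010010100011000000 walk d0:-→d1:-→d2:-→d3:-→d4:-→d5:-→d6:-→d7:-→d8:-→d9:-→d10:-→d11:-→d12:-→d13:-→d14:-→d15:-→d16:-→d17:-→d18:-→d19:-→d20:-→d21:-→d22:- -> no-route
  lookup 4.163.2.21: bits 0000010010100011000000100001 walk d0:-→d1:-→d2:-→d3:-→d4:-→d5:-→d6:-→d7:-→d8:-→d9:-→d10:-→d11:-→d12:-→d13:-→d14:-→d15:-→d16:-→d17:-→d18:-→d19:-→d20:-→d21:-→d22:-→d23:-→d24:-→d25:-→d26:-→d27:H0→d28:H2 -> H2
  lookup 4.163.2.16: bits 0000010010100011000000100001 walk d0:-→d1:-→d2:-→d3:-→d4:-→d5:-→d6:-→d7:-→d8:-→d9:-→d10:-→d11:-→d12:-→d13:-→d14:-→d15:-→d16:-→d17:-→d18:-→d19:-→d20:-→d21:-→d22:-→d23:-→d24:-→d25:-→d26:-→d27:H0→d28:H2 -> H2
  + 5.97.250.0/24 (H6) depth=24
  + 5.97.240.0/20 (H3) depth=20
  lookup 4.163.2.18: bits 0000010010100011000000100001 walk d0:-→d1:-→d2:-→d3:-→d4:-→d5:-→d6:-→d7:-→d8:-→d9:-→d10:-→d11:-→d12:-→d13:-→d14:-→d15:-→d16:-→d17:-→d18:-→d19:-→d20:-→d21:-→d22:-→d23:-→d24:-→d25:-→d26:-→d27:H0→d28:H2 -> H2
  lookup 5.97.240.220: bits 00000101011000011111 walk d0:-→d1:-→d2:-→d3:-→d4:-→d5:-→d6:-→d7:-→d8:H2→d9:-→d10:-→d11:-→d12:-→d13:-→d14:-→d15:-→d16:-→d17:-→d18:-→d19:-→d20:H3 -> H3
  + 0.0.0.0/0 (H4) depth=0
  del 4.163.2.16/28 (clear depth 28)
  + 4.163.0.0/20 (H6) depth=20
  + 0.0.0.0/1 (H1) depth=1
  + 0.0.0.0/0 (H5) depth=0
  + 0.0.0.0/0 (H1) depth=0
  + 5.96.0.0/12 (H2) depth=12
  + 4.163.0.0/20 (H0) depth=20
  lookup 4.163.2.3: bits 000001001010001100000010000 walk d0:H1→d1:H1→d2:-→d3:-→d4:-→d5:-→d6:-→d7:-→d8:-→d9:-→d10:-→d11:-→d12:-→d13:-→d14:-→d15:-→d16:-→d17:-→d18:-→d19:-→d20:H0→d21:-→d22:-→d23:-→d24:-→d25:-→d26:-→d27:H0 -> H0
  lookup 4.163.2.5: bits 000001001010001100000010000 walk d0:H1→d1:H1→d2:-→d3:-→d4:-→d5:-→d6:-→d7:-→d8:-→d9:-→d10:-→d11:-→d12:-→d13:-→d14:-→d15:-→d16:-→d17:-→d18:-→d19:-→d20:H0→d21:-→d22:-→d23:-→d24:-→d25:-→d26:-→d27:H0 -> H0
  lookup 5.0.0.16: bits 000001010 walk d0:H1→d1:H1→d2:-→d3:-→d4:-→d5:-→d6:-→d7:-→d8:H2→d9:- -> H2
  lookup 0.222.119.143: bits 00000 walk d0:H1→d1:H1→d2:-→d3:-→d4:-→d5:- -> H1
  + 5.97.250.54/31 (H0) depth=31
  del 5.97.250.54/31 (clear depth 31)
  + 4.163.0.0/20 (H4) depth=20
  lookup 5.100.255.219: bits 0000010101100 walk d0:H1→d1:H1→d2:-→d3:-→d4:-→d5:-→d6:-→d7:-→d8:H2→d9:-→d10:-→d11:-→d12:H2→d13:- -> H2
  lookup 4.163.2.0: bits 000001001010001100000010000 walk d0:H1→d1:H1→d2:-→d3:-→d4:-→d5:-→d6:-→d7:-→d8:-→d9:-→d10:-→d11:-→d12:-→d13:-→d14:-→d15:-→d16:-→d17:-→d18:-→d19:-→d20:H4→d21:-→d22:-→d23:-→d24:-→d25:-→d26:-→d27:H0 -> H0
  del 5.97.240.0/20 (clear depth 20)

== LOOKUPS ==
["H0","no-route","H2","H2","H2","H3","H0","H0","H2","H1","H2","H0"]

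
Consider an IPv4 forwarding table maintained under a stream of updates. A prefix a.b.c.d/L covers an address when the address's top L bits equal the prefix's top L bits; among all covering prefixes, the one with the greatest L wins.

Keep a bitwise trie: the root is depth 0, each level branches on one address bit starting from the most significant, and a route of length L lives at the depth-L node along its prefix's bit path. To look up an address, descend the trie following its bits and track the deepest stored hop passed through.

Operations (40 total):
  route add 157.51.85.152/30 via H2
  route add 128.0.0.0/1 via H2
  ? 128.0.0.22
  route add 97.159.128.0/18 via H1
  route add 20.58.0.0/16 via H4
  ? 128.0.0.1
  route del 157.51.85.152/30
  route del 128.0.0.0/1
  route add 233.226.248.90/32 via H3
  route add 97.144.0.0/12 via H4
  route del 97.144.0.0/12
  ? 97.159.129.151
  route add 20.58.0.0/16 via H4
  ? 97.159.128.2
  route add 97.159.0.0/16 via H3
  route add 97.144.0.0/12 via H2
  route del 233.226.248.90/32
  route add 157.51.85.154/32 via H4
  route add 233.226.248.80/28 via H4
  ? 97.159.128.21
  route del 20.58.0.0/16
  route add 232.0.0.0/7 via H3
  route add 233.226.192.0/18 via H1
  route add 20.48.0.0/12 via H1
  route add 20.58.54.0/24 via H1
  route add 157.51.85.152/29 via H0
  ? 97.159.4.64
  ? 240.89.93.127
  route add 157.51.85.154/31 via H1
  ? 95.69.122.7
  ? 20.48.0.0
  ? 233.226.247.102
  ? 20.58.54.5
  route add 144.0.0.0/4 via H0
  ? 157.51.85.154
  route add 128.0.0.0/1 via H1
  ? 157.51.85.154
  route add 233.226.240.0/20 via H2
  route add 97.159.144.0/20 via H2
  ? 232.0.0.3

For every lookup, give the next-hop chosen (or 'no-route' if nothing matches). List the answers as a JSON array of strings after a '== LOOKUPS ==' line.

Process each operation:
  add 157.51.85.152/30 -> H2 at depth 30
  add 128.0.0.0/1 -> H2 at depth 1
  Q 128.0.0.22: descend 100 ; hops seen [H2] ; pick H2
  add 97.159.128.0/18 -> H1 at depth 18
  add 20.58.0.0/16 -> H4 at depth 16
  Q 128.0.0.1: descend 100 ; hops seen [H2] ; pick H2
  del 157.51.85.152/30 (clear depth 30)
  del 128.0.0.0/1 (clear depth 1)
  add 233.226.248.90/32 -> H3 at depth 32
  add 97.144.0.0/12 -> H4 at depth 12
  del 97.144.0.0/12 (clear depth 12)
  Q 97.159.129.151: descend 011000011001111110 ; hops seen [H1] ; pick H1
  add 20.58.0.0/16 -> H4 at depth 16
  Q 97.159.128.2: descend 011000011001111110 ; hops seen [H1] ; pick H1
  add 97.159.0.0/16 -> H3 at depth 16
  add 97.144.0.0/12 -> H2 at depth 12
  del 233.226.248.90/32 (clear depth 32)
  add 157.51.85.154/32 -> H4 at depth 32
  add 233.226.248.80/28 -> H4 at depth 28
  Q 97.159.128.21: descend 011000011001111110 ; hops seen [H2,H3,H1] ; pick H1
  del 20.58.0.0/16 (clear depth 16)
  add 232.0.0.0/7 -> H3 at depth 7
  add 233.226.192.0/18 -> H1 at depth 18
  add 20.48.0.0/12 -> H1 at depth 12
  add 20.58.54.0/24 -> H1 at depth 24
  add 157.51.85.152/29 -> H0 at depth 29
  Q 97.159.4.64: descend 0110000110011111 ; hops seen [H2,H3] ; pick H3
  Q 240.89.93.127: descend 111 ; hops seen [∅] ; pick no-route
  add 157.51.85.154/31 -> H1 at depth 31
  Q 95.69.122.7: descend 01 ; hops seen [∅] ; pick no-route
  Q 20.48.0.0: descend 000101000011 ; hops seen [H1] ; pick H1
  Q 233.226.247.102: descend 11101001111000101111 ; hops seen [H3,H1] ; pick H1
  Q 20.58.54.5: descend 000101000011101000110110 ; hops seen [H1,H1] ; pick H1
  add 144.0.0.0/4 -> H0 at depth 4
  Q 157.51.85.154: descend 10011101001100110101010110011010 ; hops seen [H0,H0,H1,H4] ; pick H4
  add 128.0.0.0/1 -> H1 at depth 1
  Q 157.51.85.154: descend 10011101001100110101010110011010 ; hops seen [H1,H0,H0,H1,H4] ; pick H4
  add 233.226.240.0/20 -> H2 at depth 20
  add 97.159.144.0/20 -> H2 at depth 20
  Q 232.0.0.3: descend 1110100 ; hops seen [H1,H3] ; pick H3

== LOOKUPS ==
["H2","H2","H1","H1","H1","H3","no-route","no-route","H1","H1","H1","H4","H4","H3"]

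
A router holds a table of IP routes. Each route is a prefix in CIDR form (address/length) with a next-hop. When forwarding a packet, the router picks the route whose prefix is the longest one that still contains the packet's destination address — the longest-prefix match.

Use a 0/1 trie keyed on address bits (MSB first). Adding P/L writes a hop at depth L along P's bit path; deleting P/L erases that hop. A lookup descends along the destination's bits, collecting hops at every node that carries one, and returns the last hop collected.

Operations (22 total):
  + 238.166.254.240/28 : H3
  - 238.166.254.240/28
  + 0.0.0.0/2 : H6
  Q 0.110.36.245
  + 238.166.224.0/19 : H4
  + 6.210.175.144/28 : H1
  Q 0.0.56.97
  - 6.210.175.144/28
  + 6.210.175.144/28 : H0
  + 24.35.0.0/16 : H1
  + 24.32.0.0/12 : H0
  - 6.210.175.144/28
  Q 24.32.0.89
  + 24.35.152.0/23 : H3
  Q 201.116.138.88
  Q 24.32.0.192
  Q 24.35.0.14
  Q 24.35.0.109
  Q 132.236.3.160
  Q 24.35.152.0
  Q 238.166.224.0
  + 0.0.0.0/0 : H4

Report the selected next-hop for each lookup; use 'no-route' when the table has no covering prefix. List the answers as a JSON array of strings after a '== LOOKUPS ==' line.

Apply in order:
  + 238.166.254.240/28 (H3) depth=28
  del 238.166.254.240/28 (clear depth 28)
  + 0.0.0.0/2 (H6) depth=2
  Q 0.110.36.245: descend 00 ; hops seen [H6] ; pick H6
  + 238.166.224.0/19 (H4) depth=19
  + 6.210.175.144/28 (H1) depth=28
  Q 0.0.56.97: descend 00000 ; hops seen [H6] ; pick H6
  del 6.210.175.144/28 (clear depth 28)
  + 6.210.175.144/28 (H0) depth=28
  + 24.35.0.0/16 (H1) depth=16
  + 24.32.0.0/12 (H0) depth=12
  del 6.210.175.144/28 (clear depth 28)
  Q 24.32.0.89: descend 00011000001000 ; hops seen [H6,H0] ; pick H0
  + 24.35.152.0/23 (H3) depth=23
  Q 201.116.138.88: descend 11 ; hops seen [∅] ; pick no-route
  Q 24.32.0.192: descend 00011000001000 ; hops seen [H6,H0] ; pick H0
  Q 24.35.0.14: descend 0001100000100011 ; hops seen [H6,H0,H1] ; pick H1
  Q 24.35.0.109: descend 0001100000100011 ; hops seen [H6,H0,H1] ; pick H1
  Q 132.236.3.160: descend 1 ; hops seen [∅] ; pick no-route
  Q 24.35.152.0: descend 00011000001000111001100 ; hops seen [H6,H0,H1,H3] ; pick H3
  Q 238.166.224.0: descend 1110111010100110111 ; hops seen [H4] ; pick H4
  + 0.0.0.0/0 (H4) depth=0

== LOOKUPS ==
["H6","H6","H0","no-route","H0","H1","H1","no-route","H3","H4"]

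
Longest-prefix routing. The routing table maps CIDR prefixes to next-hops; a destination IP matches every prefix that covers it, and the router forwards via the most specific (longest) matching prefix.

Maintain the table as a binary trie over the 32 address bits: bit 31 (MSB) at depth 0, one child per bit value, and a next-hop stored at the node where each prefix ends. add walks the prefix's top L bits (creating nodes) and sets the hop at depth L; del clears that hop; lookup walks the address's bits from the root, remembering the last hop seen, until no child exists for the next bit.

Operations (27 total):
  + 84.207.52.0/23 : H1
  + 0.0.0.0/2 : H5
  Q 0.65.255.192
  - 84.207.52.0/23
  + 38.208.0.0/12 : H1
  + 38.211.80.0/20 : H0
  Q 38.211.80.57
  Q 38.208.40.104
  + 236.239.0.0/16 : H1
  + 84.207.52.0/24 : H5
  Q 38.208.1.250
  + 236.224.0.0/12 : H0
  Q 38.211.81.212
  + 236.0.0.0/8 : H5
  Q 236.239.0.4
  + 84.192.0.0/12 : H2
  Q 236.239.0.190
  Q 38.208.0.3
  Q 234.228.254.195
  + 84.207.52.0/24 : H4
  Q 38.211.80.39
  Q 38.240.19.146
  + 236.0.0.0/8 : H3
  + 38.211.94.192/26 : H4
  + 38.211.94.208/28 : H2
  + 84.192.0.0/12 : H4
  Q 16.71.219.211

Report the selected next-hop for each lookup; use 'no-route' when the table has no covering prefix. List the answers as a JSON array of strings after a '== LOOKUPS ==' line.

Process each operation:
  add 84.207.52.0/23 -> H1 at depth 23
  add 0.0.0.0/2 -> H5 at depth 2
  lookup 0.65.255.192: bits 00 walk d0:-→d1:-→d2:H5 -> H5
  - 84.207.52.0/23 clear@23
  add 38.208.0.0/12 -> H1 at depth 12
  add 38.211.80.0/20 -> H0 at depth 20
  lookup 38.211.80.57: bits 00100110110100110101 walk d0:-→d1:-→d2:H5→d3:-→d4:-→d5:-→d6:-→d7:-→d8:-→d9:-→d10:-→d11:-→d12:H1→d13:-→d14:-→d15:-→d16:-→d17:-→d18:-→d19:-→d20:H0 -> H0
  lookup 38.208.40.104: bits 00100110110100 walk d0:-→d1:-→d2:H5→d3:-→d4:-→d5:-→d6:-→d7:-→d8:-→d9:-→d10:-→d11:-→d12:H1→d13:-→d14:- -> H1
  add 236.239.0.0/16 -> H1 at depth 16
  add 84.207.52.0/24 -> H5 at depth 24
  lookup 38.208.1.250: bits 00100110110100 walk d0:-→d1:-→d2:H5→d3:-→d4:-→d5:-→d6:-→d7:-→d8:-→d9:-→d10:-→d11:-→d12:H1→d13:-→d14:- -> H1
  add 236.224.0.0/12 -> H0 at depth 12
  lookup 38.211.81.212: bits 00100110110100110101 walk d0:-→d1:-→d2:H5→d3:-→d4:-→d5:-→d6:-→d7:-→d8:-→d9:-→d10:-→d11:-→d12:H1→d13:-→d14:-→d15:-→d16:-→d17:-→d18:-→d19:-→d20:H0 -> H0
  add 236.0.0.0/8 -> H5 at depth 8
  lookup 236.239.0.4: bits 1110110011101111 walk d0:-→d1:-→d2:-→d3:-→d4:-→d5:-→d6:-→d7:-→d8:H5→d9:-→d10:-→d11:-→d12:H0→d13:-→d14:-→d15:-→d16:H1 -> H1
  add 84.192.0.0/12 -> H2 at depth 12
  lookup 236.239.0.190: bits 1110110011101111 walk d0:-→d1:-→d2:-→d3:-→d4:-→d5:-→d6:-→d7:-→d8:H5→d9:-→d10:-→d11:-→d12:H0→d13:-→d14:-→d15:-→d16:H1 -> H1
  lookup 38.208.0.3: bits 00100110110100 walk d0:-→d1:-→d2:H5→d3:-→d4:-→d5:-→d6:-→d7:-→d8:-→d9:-→d10:-→d11:-→d12:H1→d13:-→d14:- -> H1
  lookup 234.228.254.195: bits 11101 walk d0:-→d1:-→d2:-→d3:-→d4:-→d5:- -> no-route
  add 84.207.52.0/24 -> H4 at depth 24
  lookup 38.211.80.39: bits 00100110110100110101 walk d0:-→d1:-→d2:H5→d3:-→d4:-→d5:-→d6:-→d7:-→d8:-→d9:-→d10:-→d11:-→d12:H1→d13:-→d14:-→d15:-→d16:-→d17:-→d18:-→d19:-→d20:H0 -> H0
  lookup 38.240.19.146: bits 0010011011 walk d0:-→d1:-→d2:H5→d3:-→d4:-→d5:-→d6:-→d7:-→d8:-→d9:-→d10:- -> H5
  add 236.0.0.0/8 -> H3 at depth 8
  add 38.211.94.192/26 -> H4 at depth 26
  add 38.211.94.208/28 -> H2 at depth 28
  add 84.192.0.0/12 -> H4 at depth 12
  lookup 16.71.219.211: bits 00 walk d0:-→d1:-→d2:H5 -> H5

== LOOKUPS ==
["H5","H0","H1","H1","H0","H1","H1","H1","no-route","H0","H5","H5"]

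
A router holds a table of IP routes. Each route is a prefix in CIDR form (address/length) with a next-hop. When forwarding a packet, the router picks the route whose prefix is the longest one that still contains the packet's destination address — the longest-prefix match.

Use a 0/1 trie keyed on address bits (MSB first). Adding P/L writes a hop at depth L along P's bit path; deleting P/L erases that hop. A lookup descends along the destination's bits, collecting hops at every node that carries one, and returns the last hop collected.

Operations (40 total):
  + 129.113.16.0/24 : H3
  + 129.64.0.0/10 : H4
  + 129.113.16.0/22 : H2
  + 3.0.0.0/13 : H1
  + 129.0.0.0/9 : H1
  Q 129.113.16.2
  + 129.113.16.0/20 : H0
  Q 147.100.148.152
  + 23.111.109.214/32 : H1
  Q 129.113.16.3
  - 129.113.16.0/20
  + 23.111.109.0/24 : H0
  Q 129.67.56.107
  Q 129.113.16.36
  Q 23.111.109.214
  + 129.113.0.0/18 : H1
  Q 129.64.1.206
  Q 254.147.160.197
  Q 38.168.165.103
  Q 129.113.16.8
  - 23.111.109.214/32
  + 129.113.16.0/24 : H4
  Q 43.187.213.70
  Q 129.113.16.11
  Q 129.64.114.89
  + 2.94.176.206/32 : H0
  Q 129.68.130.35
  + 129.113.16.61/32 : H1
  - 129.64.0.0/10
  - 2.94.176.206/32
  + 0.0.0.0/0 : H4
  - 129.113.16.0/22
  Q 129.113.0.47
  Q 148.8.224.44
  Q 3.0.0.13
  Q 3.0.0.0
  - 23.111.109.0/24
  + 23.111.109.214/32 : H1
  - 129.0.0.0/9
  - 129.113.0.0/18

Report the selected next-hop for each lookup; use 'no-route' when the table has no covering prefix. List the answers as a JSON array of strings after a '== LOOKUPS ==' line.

Apply in order:
  + 129.113.16.0/24 (H3) depth=24
  + 129.64.0.0/10 (H4) depth=10
  + 129.113.16.0/22 (H2) depth=22
  + 3.0.0.0/13 (H1) depth=13
  + 129.0.0.0/9 (H1) depth=9
  lookup 129.113.16.2: bits 100000010111000100010000 walk d0:-→d1:-→d2:-→d3:-→d4:-→d5:-→d6:-→d7:-→d8:-→d9:H1→d10:H4→d11:-→d12:-→d13:-→d14:-→d15:-→d16:-→d17:-→d18:-→d19:-→d20:-→d21:-→d22:H2→d23:-→d24:H3 -> H3
  + 129.113.16.0/20 (H0) depth=20
  lookup 147.100.148.152: bits 100 walk d0:-→d1:-→d2:-→d3:- -> no-route
  + 23.111.109.214/32 (H1) depth=32
  lookup 129.113.16.3: bits 100000010111000100010000 walk d0:-→d1:-→d2:-→d3:-→d4:-→d5:-→d6:-→d7:-→d8:-→d9:H1→d10:H4→d11:-→d12:-→d13:-→d14:-→d15:-→d16:-→d17:-→d18:-→d19:-→d20:H0→d21:-→d22:H2→d23:-→d24:H3 -> H3
  - 129.113.16.0/20 clear@20
  + 23.111.109.0/24 (H0) depth=24
  lookup 129.67.56.107: bits 1000000101 walk d0:-→d1:-→d2:-→d3:-→d4:-→d5:-→d6:-→d7:-→d8:-→d9:H1→d10:H4 -> H4
  lookup 129.113.16.36: bits 100000010111000100010000 walk d0:-→d1:-→d2:-→d3:-→d4:-→d5:-→d6:-→d7:-→d8:-→d9:H1→d10:H4→d11:-→d12:-→d13:-→d14:-→d15:-→d16:-→d17:-→d18:-→d19:-→d20:-→d21:-→d22:H2→d23:-→d24:H3 -> H3
  lookup 23.111.109.214: bits 00010111011011110110110111010110 walk d0:-→d1:-→d2:-→d3:-→d4:-→d5:-→d6:-→d7:-→d8:-→d9:-→d10:-→d11:-→d12:-→d13:-→d14:-→d15:-→d16:-→d17:-→d18:-→d19:-→d20:-→d21:-→d22:-→d23:-→d24:H0→d25:-→d26:-→d27:-→d28:-→d29:-→d30:-→d31:-→d32:H1 -> H1
  + 129.113.0.0/18 (H1) depth=18
  lookup 129.64.1.206: bits 1000000101 walk d0:-→d1:-→d2:-→d3:-→d4:-→d5:-→d6:-→d7:-→d8:-→d9:H1→d10:H4 -> H4
  lookup 254.147.160.197: bits 1 walk d0:-→d1:- -> no-route
  lookup 38.168.165.103: bits 00 walk d0:-→d1:-→d2:- -> no-route
  lookup 129.113.16.8: bits 100000010111000100010000 walk d0:-→d1:-→d2:-→d3:-→d4:-→d5:-→d6:-→d7:-→d8:-→d9:H1→d10:H4→d11:-→d12:-→d13:-→d14:-→d15:-→d16:-→d17:-→d18:H1→d19:-→d20:-→d21:-→d22:H2→d23:-→d24:H3 -> H3
  - 23.111.109.214/32 clear@32
  + 129.113.16.0/24 (H4) depth=24
  lookup 43.187.213.70: bits 00 walk d0:-→d1:-→d2:- -> no-route
  lookup 129.113.16.11: bits 100000010111000100010000 walk d0:-→d1:-→d2:-→d3:-→d4:-→d5:-→d6:-→d7:-→d8:-→d9:H1→d10:H4→d11:-→d12:-→d13:-→d14:-→d15:-→d16:-→d17:-→d18:H1→d19:-→d20:-→d21:-→d22:H2→d23:-→d24:H4 -> H4
  lookup 129.64.114.89: bits 1000000101 walk d0:-→d1:-→d2:-→d3:-→d4:-→d5:-→d6:-→d7:-→d8:-→d9:H1→d10:H4 -> H4
  + 2.94.176.206/32 (H0) depth=32
  lookup 129.68.130.35: bits 1000000101 walk d0:-→d1:-→d2:-→d3:-→d4:-→d5:-→d6:-→d7:-→d8:-→d9:H1→d10:H4 -> H4
  + 129.113.16.61/32 (H1) depth=32
  - 129.64.0.0/10 clear@10
  - 2.94.176.206/32 clear@32
  + 0.0.0.0/0 (H4) depth=0
  - 129.113.16.0/22 clear@22
  lookup 129.113.0.47: bits 1000000101110001000 walk d0:H4→d1:-→d2:-→d3:-→d4:-→d5:-→d6:-→d7:-→d8:-→d9:H1→d10:-→d11:-→d12:-→d13:-→d14:-→d15:-→d16:-→d17:-→d18:H1→d19:- -> H1
  lookup 148.8.224.44: bits 100 walk d0:H4→d1:-→d2:-→d3:- -> H4
  lookup 3.0.0.13: bits 0000001100000 walk d0:H4→d1:-→d2:-→d3:-→d4:-→d5:-→d6:-→d7:-→d8:-→d9:-→d10:-→d11:-→d12:-→d13:H1 -> H1
  lookup 3.0.0.0: bits 0000001100000 walk d0:H4→d1:-→d2:-→d3:-→d4:-→d5:-→d6:-→d7:-→d8:-→d9:-→d10:-→d11:-→d12:-→d13:H1 -> H1
  - 23.111.109.0/24 clear@24
  + 23.111.109.214/32 (H1) depth=32
  - 129.0.0.0/9 clear@9
  - 129.113.0.0/18 clear@18

== LOOKUPS ==
["H3","no-route","H3","H4","H3","H1","H4","no-route","no-route","H3","no-route","H4","H4","H4","H1","H4","H1","H1"]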